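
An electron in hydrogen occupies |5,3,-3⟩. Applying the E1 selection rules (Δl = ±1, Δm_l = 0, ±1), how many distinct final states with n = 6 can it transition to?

4

E1 requires Δl = ±1, so l_f ∈ {2, 4}; with 0 ≤ l_f ≤ n_f−1 = 5, the allowed l_f values are {2, 4}.
For l_f = 2: m_f ∈ {m_i−1, m_i, m_i+1} ∩ [−2, 2] = {-2} → 1 state.
For l_f = 4: m_f ∈ {m_i−1, m_i, m_i+1} ∩ [−4, 4] = {-4, -3, -2} → 3 states.
Total: 4.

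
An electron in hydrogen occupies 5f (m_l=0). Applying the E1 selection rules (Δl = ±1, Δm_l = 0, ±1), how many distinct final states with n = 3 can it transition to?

3

E1 requires Δl = ±1, so l_f ∈ {2, 4}; with 0 ≤ l_f ≤ n_f−1 = 2, the allowed l_f values are {2}.
For l_f = 2: m_f ∈ {m_i−1, m_i, m_i+1} ∩ [−2, 2] = {-1, 0, 1} → 3 states.
Total: 3.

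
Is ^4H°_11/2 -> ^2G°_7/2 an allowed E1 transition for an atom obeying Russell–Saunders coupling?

forbidden

Initial level: S=3/2, L=5, J=11/2, parity odd. Final level: S=1/2, L=4, J=7/2, parity odd.
ΔS = 0: S: 3/2 → 1/2 — fails.
Parity must change: odd → odd — fails.
ΔL = 0, ±1 (not L=0↔0): L: 5 → 4, ΔL = -1 — passes.
ΔJ = 0, ±1 (not J=0↔0): J: 11/2 → 7/2, ΔJ = -2 — fails.
Rule(s) violated: parity, ΔS, ΔJ.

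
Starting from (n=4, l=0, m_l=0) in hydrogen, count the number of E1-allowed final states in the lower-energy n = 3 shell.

E1 requires Δl = ±1, so l_f ∈ {-1, 1}; with 0 ≤ l_f ≤ n_f−1 = 2, the allowed l_f values are {1}.
For l_f = 1: m_f ∈ {m_i−1, m_i, m_i+1} ∩ [−1, 1] = {-1, 0, 1} → 3 states.
Total: 3.

3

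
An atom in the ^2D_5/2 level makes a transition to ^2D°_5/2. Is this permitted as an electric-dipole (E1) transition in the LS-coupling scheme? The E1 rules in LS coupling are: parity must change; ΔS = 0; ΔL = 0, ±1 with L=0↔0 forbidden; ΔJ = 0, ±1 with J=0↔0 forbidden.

allowed

Parity must change: even → odd — ok.
ΔS = 0: S: 1/2 → 1/2 — ok.
ΔL = 0, ±1 (not L=0↔0): L: 2 → 2, ΔL = +0 — ok.
ΔJ = 0, ±1 (not J=0↔0): J: 5/2 → 5/2, ΔJ = +0 — ok.
All four E1 rules are satisfied.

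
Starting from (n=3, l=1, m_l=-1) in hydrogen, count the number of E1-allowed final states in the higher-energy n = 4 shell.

4

E1 requires Δl = ±1, so l_f ∈ {0, 2}; with 0 ≤ l_f ≤ n_f−1 = 3, the allowed l_f values are {0, 2}.
For l_f = 0: m_f ∈ {m_i−1, m_i, m_i+1} ∩ [−0, 0] = {0} → 1 state.
For l_f = 2: m_f ∈ {m_i−1, m_i, m_i+1} ∩ [−2, 2] = {-2, -1, 0} → 3 states.
Total: 4.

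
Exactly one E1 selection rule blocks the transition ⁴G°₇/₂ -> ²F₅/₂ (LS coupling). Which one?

Reading off the term symbols: S 3/2→1/2, L 4→3, J 7/2→5/2, parity odd→even.
Parity must change: odd → even — passes.
ΔS = 0: S: 3/2 → 1/2 — fails.
ΔL = 0, ±1 (not L=0↔0): L: 4 → 3, ΔL = -1 — passes.
ΔJ = 0, ±1 (not J=0↔0): J: 7/2 → 5/2, ΔJ = -1 — passes.

the ΔS = 0 rule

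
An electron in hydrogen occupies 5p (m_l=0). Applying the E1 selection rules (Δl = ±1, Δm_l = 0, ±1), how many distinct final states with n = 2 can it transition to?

1

E1 requires Δl = ±1, so l_f ∈ {0, 2}; with 0 ≤ l_f ≤ n_f−1 = 1, the allowed l_f values are {0}.
For l_f = 0: m_f ∈ {m_i−1, m_i, m_i+1} ∩ [−0, 0] = {0} → 1 state.
Total: 1.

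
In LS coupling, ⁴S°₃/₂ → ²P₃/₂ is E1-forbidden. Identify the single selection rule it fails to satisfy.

the ΔS = 0 rule

Reading off the term symbols: S 3/2→1/2, L 0→1, J 3/2→3/2, parity odd→even.
ΔJ = 0, ±1 (not J=0↔0): J: 3/2 → 3/2, ΔJ = +0 — ok.
Parity must change: odd → even — ok.
ΔL = 0, ±1 (not L=0↔0): L: 0 → 1, ΔL = +1 — ok.
ΔS = 0: S: 3/2 → 1/2 — fails.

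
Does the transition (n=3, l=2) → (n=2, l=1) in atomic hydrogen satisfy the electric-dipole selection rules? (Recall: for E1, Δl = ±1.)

Initial l = 2, final l = 1, so Δl = -1. E1 requires Δl = ±1: passes.
All E1 selection rules are satisfied.

allowed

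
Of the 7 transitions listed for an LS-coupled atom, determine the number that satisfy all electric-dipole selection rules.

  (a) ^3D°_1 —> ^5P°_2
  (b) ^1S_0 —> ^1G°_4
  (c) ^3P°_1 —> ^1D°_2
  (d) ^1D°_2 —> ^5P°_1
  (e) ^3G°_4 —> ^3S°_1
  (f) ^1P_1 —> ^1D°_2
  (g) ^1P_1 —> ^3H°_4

(a) forbidden (parity, ΔS fail)
(b) forbidden (ΔL, ΔJ fail)
(c) forbidden (parity, ΔS fail)
(d) forbidden (parity, ΔS fail)
(e) forbidden (parity, ΔL, ΔJ fail)
(f) allowed
(g) forbidden (ΔS, ΔL, ΔJ fail)
Total allowed: 1 of 7.

1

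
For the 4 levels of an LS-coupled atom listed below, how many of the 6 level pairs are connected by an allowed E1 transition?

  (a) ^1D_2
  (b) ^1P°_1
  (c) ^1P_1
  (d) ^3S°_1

(a)–(b): allowed.
(a)–(c): forbidden (parity).
(a)–(d): forbidden (ΔS, ΔL).
(b)–(c): allowed.
(b)–(d): forbidden (parity, ΔS).
(c)–(d): forbidden (ΔS).
Allowed pairs: 2 of 6.

2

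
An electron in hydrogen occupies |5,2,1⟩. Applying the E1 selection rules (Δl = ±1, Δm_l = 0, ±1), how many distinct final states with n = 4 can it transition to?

E1 requires Δl = ±1, so l_f ∈ {1, 3}; with 0 ≤ l_f ≤ n_f−1 = 3, the allowed l_f values are {1, 3}.
For l_f = 1: m_f ∈ {m_i−1, m_i, m_i+1} ∩ [−1, 1] = {0, 1} → 2 states.
For l_f = 3: m_f ∈ {m_i−1, m_i, m_i+1} ∩ [−3, 3] = {0, 1, 2} → 3 states.
Total: 5.

5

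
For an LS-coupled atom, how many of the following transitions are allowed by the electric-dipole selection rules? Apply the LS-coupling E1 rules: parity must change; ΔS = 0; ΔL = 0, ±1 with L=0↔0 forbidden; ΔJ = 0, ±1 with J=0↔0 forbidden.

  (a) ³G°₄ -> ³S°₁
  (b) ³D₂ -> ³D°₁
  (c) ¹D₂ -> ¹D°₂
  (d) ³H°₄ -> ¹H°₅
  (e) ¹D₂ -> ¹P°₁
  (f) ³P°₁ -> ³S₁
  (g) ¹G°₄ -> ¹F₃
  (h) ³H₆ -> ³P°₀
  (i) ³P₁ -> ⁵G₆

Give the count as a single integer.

5

(a) forbidden (parity, ΔL, ΔJ fail)
(b) allowed
(c) allowed
(d) forbidden (parity, ΔS fail)
(e) allowed
(f) allowed
(g) allowed
(h) forbidden (ΔL, ΔJ fail)
(i) forbidden (parity, ΔS, ΔL, ΔJ fail)
Total allowed: 5 of 9.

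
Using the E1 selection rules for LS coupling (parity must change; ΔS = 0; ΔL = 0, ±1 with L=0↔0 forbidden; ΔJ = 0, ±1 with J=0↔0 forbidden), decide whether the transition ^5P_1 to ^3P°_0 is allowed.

Reading off the term symbols: S 2→1, L 1→1, J 1→0, parity even→odd.
Parity must change: even → odd — ✓.
ΔS = 0: S: 2 → 1 — ✗.
ΔL = 0, ±1 (not L=0↔0): L: 1 → 1, ΔL = +0 — ✓.
ΔJ = 0, ±1 (not J=0↔0): J: 1 → 0, ΔJ = -1 — ✓.
Rule(s) violated: ΔS.

forbidden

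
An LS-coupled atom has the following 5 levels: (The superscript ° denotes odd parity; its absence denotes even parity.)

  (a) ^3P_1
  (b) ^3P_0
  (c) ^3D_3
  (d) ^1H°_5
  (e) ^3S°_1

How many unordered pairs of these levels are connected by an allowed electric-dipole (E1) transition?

(a)–(b): forbidden (parity).
(a)–(c): forbidden (parity, ΔJ).
(a)–(d): forbidden (ΔS, ΔL, ΔJ).
(a)–(e): allowed.
(b)–(c): forbidden (parity, ΔJ).
(b)–(d): forbidden (ΔS, ΔL, ΔJ).
(b)–(e): allowed.
(c)–(d): forbidden (ΔS, ΔL, ΔJ).
(c)–(e): forbidden (ΔL, ΔJ).
(d)–(e): forbidden (parity, ΔS, ΔL, ΔJ).
Allowed pairs: 2 of 10.

2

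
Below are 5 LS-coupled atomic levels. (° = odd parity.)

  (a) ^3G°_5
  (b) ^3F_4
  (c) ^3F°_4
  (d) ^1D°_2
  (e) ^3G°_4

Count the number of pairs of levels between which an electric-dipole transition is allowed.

3

(a)–(b): allowed.
(a)–(c): forbidden (parity).
(a)–(d): forbidden (parity, ΔS, ΔL, ΔJ).
(a)–(e): forbidden (parity).
(b)–(c): allowed.
(b)–(d): forbidden (ΔS, ΔJ).
(b)–(e): allowed.
(c)–(d): forbidden (parity, ΔS, ΔJ).
(c)–(e): forbidden (parity).
(d)–(e): forbidden (parity, ΔS, ΔL, ΔJ).
Allowed pairs: 3 of 10.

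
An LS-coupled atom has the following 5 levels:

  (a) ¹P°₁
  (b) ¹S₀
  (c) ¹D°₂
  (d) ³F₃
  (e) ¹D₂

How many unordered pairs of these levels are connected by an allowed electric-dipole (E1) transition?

(a)–(b): allowed.
(a)–(c): forbidden (parity).
(a)–(d): forbidden (ΔS, ΔL, ΔJ).
(a)–(e): allowed.
(b)–(c): forbidden (ΔL, ΔJ).
(b)–(d): forbidden (parity, ΔS, ΔL, ΔJ).
(b)–(e): forbidden (parity, ΔL, ΔJ).
(c)–(d): forbidden (ΔS).
(c)–(e): allowed.
(d)–(e): forbidden (parity, ΔS).
Allowed pairs: 3 of 10.

3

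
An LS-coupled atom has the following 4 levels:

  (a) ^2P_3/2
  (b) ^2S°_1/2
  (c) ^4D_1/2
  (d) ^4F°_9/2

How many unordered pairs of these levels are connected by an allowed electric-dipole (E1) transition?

(a)–(b): allowed.
(a)–(c): forbidden (parity, ΔS).
(a)–(d): forbidden (ΔS, ΔL, ΔJ).
(b)–(c): forbidden (ΔS, ΔL).
(b)–(d): forbidden (parity, ΔS, ΔL, ΔJ).
(c)–(d): forbidden (ΔJ).
Allowed pairs: 1 of 6.

1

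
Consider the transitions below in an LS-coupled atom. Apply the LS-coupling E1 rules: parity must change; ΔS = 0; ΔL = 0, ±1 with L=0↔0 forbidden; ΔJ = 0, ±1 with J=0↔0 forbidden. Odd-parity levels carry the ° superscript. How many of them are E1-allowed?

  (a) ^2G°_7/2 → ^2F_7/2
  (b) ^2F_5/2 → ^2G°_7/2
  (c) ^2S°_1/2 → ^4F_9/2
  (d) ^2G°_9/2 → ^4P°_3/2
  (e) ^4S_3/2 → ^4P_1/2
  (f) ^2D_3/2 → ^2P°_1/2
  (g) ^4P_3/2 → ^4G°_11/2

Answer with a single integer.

3

(a) allowed
(b) allowed
(c) forbidden (ΔS, ΔL, ΔJ fail)
(d) forbidden (parity, ΔS, ΔL, ΔJ fail)
(e) forbidden (parity fails)
(f) allowed
(g) forbidden (ΔL, ΔJ fail)
Total allowed: 3 of 7.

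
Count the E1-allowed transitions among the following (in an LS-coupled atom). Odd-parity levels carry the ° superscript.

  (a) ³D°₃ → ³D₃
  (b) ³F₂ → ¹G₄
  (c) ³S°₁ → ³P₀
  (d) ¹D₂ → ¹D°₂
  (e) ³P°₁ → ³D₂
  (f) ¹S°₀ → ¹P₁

5

(a) allowed
(b) forbidden (parity, ΔS, ΔJ fail)
(c) allowed
(d) allowed
(e) allowed
(f) allowed
Total allowed: 5 of 6.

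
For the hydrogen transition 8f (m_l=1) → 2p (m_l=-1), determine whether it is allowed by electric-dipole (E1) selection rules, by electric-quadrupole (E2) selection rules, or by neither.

E2

Δl = 1 − 3 = -2; l_i + l_f = 4.
Δm_l = -2.
E1 (Δl = ±1, |Δm_l| ≤ 1): not satisfied.
E2 (Δl = 0,±2, l_i+l_f ≥ 2, |Δm_l| ≤ 2): satisfied.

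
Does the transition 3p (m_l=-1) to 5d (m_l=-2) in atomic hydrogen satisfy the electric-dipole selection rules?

l: 1 → 2 (Δl = +1). Δl = ±1 ✓.
Δm_l = -2 − (-1) = -1. E1 requires Δm_l = 0, ±1: ✓.
All E1 selection rules are satisfied.

allowed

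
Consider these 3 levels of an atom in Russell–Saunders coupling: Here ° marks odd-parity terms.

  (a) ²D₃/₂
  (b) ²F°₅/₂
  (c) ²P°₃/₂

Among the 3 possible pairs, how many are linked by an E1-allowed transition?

2

(a)–(b): allowed.
(a)–(c): allowed.
(b)–(c): forbidden (parity, ΔL).
Allowed pairs: 2 of 3.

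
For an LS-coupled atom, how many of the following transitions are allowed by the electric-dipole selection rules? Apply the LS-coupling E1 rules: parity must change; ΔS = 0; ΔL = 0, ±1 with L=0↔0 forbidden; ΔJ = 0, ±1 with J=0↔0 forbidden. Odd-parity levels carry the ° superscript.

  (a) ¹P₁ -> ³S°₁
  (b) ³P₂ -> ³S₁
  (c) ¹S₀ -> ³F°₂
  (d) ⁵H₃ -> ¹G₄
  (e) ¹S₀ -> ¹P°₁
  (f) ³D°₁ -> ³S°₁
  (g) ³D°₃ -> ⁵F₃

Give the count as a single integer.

1

(a) forbidden (ΔS fails)
(b) forbidden (parity fails)
(c) forbidden (ΔS, ΔL, ΔJ fail)
(d) forbidden (parity, ΔS fail)
(e) allowed
(f) forbidden (parity, ΔL fail)
(g) forbidden (ΔS fails)
Total allowed: 1 of 7.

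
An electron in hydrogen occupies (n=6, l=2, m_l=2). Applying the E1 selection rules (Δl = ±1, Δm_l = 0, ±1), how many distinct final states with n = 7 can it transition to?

E1 requires Δl = ±1, so l_f ∈ {1, 3}; with 0 ≤ l_f ≤ n_f−1 = 6, the allowed l_f values are {1, 3}.
For l_f = 1: m_f ∈ {m_i−1, m_i, m_i+1} ∩ [−1, 1] = {1} → 1 state.
For l_f = 3: m_f ∈ {m_i−1, m_i, m_i+1} ∩ [−3, 3] = {1, 2, 3} → 3 states.
Total: 4.

4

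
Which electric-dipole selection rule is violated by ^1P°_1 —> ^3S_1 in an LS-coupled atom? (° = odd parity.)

the ΔS = 0 rule

Reading off the term symbols: S 0→1, L 1→0, J 1→1, parity odd→even.
Parity must change: odd → even — ok.
ΔS = 0: S: 0 → 1 — fails.
ΔL = 0, ±1 (not L=0↔0): L: 1 → 0, ΔL = -1 — ok.
ΔJ = 0, ±1 (not J=0↔0): J: 1 → 1, ΔJ = +0 — ok.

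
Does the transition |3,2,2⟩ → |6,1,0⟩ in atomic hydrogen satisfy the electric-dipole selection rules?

forbidden

Initial l = 2, final l = 1, so Δl = -1. E1 requires Δl = ±1: ✓.
m_l: 2 → 0 (Δm_l = -2). |Δm_l| ≤ 1 ✗.
The transition is electric-dipole forbidden.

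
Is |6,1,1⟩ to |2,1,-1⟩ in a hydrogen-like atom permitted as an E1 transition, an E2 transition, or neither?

E2

Δl = 1 − 1 = +0; l_i + l_f = 2.
Δm_l = -2.
E1 (Δl = ±1, |Δm_l| ≤ 1): not satisfied.
E2 (Δl = 0,±2, l_i+l_f ≥ 2, |Δm_l| ≤ 2): satisfied.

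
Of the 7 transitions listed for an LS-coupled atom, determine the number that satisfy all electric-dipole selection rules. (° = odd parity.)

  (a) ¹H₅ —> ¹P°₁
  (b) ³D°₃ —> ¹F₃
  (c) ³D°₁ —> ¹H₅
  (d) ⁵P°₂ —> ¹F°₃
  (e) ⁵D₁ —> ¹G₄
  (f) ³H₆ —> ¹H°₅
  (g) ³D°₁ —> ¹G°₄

0

(a) forbidden (ΔL, ΔJ fail)
(b) forbidden (ΔS fails)
(c) forbidden (ΔS, ΔL, ΔJ fail)
(d) forbidden (parity, ΔS, ΔL fail)
(e) forbidden (parity, ΔS, ΔL, ΔJ fail)
(f) forbidden (ΔS fails)
(g) forbidden (parity, ΔS, ΔL, ΔJ fail)
Total allowed: 0 of 7.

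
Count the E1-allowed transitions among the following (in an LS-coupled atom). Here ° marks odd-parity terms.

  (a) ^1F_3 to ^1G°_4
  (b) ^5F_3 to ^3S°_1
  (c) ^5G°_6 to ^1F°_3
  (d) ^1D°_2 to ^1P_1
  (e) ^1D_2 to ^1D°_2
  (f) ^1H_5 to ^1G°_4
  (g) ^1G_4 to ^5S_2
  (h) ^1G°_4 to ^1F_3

(a) allowed
(b) forbidden (ΔS, ΔL, ΔJ fail)
(c) forbidden (parity, ΔS, ΔJ fail)
(d) allowed
(e) allowed
(f) allowed
(g) forbidden (parity, ΔS, ΔL, ΔJ fail)
(h) allowed
Total allowed: 5 of 8.

5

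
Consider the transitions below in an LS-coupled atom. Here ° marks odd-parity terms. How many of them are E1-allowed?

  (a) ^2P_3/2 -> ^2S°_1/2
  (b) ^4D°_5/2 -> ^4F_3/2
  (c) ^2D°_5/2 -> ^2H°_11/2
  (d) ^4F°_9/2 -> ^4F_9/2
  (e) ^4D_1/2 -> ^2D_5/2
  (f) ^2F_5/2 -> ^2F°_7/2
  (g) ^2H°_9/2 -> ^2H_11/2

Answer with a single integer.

5

(a) allowed
(b) allowed
(c) forbidden (parity, ΔL, ΔJ fail)
(d) allowed
(e) forbidden (parity, ΔS, ΔJ fail)
(f) allowed
(g) allowed
Total allowed: 5 of 7.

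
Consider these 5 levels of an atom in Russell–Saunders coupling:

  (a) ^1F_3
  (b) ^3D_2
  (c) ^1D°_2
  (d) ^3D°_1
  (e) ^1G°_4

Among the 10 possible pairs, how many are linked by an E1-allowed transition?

(a)–(b): forbidden (parity, ΔS).
(a)–(c): allowed.
(a)–(d): forbidden (ΔS, ΔJ).
(a)–(e): allowed.
(b)–(c): forbidden (ΔS).
(b)–(d): allowed.
(b)–(e): forbidden (ΔS, ΔL, ΔJ).
(c)–(d): forbidden (parity, ΔS).
(c)–(e): forbidden (parity, ΔL, ΔJ).
(d)–(e): forbidden (parity, ΔS, ΔL, ΔJ).
Allowed pairs: 3 of 10.

3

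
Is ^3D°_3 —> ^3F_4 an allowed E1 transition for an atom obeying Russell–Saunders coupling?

ΔS = 0: S: 1 → 1 — satisfied.
ΔJ = 0, ±1 (not J=0↔0): J: 3 → 4, ΔJ = +1 — satisfied.
ΔL = 0, ±1 (not L=0↔0): L: 2 → 3, ΔL = +1 — satisfied.
Parity must change: odd → even — satisfied.
All four E1 rules are satisfied.

allowed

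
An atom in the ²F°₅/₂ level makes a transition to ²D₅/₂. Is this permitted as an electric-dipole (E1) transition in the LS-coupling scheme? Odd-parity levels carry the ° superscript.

allowed

Reading off the term symbols: S 1/2→1/2, L 3→2, J 5/2→5/2, parity odd→even.
Parity must change: odd → even — ✓.
ΔS = 0: S: 1/2 → 1/2 — ✓.
ΔL = 0, ±1 (not L=0↔0): L: 3 → 2, ΔL = -1 — ✓.
ΔJ = 0, ±1 (not J=0↔0): J: 5/2 → 5/2, ΔJ = +0 — ✓.
All four E1 rules are satisfied.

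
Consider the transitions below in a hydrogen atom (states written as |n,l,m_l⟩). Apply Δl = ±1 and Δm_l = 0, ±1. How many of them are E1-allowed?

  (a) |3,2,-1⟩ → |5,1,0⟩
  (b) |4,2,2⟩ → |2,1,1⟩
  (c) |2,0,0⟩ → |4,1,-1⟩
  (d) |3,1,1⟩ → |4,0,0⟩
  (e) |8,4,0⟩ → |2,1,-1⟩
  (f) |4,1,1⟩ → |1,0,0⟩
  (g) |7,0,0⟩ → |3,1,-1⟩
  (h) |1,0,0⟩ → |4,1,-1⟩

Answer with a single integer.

(a) allowed
(b) allowed
(c) allowed
(d) allowed
(e) forbidden — Δl = -3 (E1 requires Δl = ±1)
(f) allowed
(g) allowed
(h) allowed
Total allowed: 7 of 8.

7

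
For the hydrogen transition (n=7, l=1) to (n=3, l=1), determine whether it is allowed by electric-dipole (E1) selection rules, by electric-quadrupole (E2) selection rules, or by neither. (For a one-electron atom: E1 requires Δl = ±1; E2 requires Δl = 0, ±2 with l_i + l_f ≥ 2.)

Δl = 1 − 1 = +0; l_i + l_f = 2.
E1 (Δl = ±1): not satisfied.
E2 (Δl = 0,±2, l_i+l_f ≥ 2): satisfied.

E2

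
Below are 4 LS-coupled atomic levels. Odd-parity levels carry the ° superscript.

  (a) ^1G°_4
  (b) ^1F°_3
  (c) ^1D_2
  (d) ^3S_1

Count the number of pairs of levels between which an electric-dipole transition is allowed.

(a)–(b): forbidden (parity).
(a)–(c): forbidden (ΔL, ΔJ).
(a)–(d): forbidden (ΔS, ΔL, ΔJ).
(b)–(c): allowed.
(b)–(d): forbidden (ΔS, ΔL, ΔJ).
(c)–(d): forbidden (parity, ΔS, ΔL).
Allowed pairs: 1 of 6.

1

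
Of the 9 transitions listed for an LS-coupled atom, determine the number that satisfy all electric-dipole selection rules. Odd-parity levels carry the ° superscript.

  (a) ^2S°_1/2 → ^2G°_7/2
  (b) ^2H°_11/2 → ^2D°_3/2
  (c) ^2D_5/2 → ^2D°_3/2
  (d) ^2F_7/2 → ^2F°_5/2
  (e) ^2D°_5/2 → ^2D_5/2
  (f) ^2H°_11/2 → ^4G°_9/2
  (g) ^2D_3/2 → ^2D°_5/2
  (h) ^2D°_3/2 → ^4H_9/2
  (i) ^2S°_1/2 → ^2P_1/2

(a) forbidden (parity, ΔL, ΔJ fail)
(b) forbidden (parity, ΔL, ΔJ fail)
(c) allowed
(d) allowed
(e) allowed
(f) forbidden (parity, ΔS fail)
(g) allowed
(h) forbidden (ΔS, ΔL, ΔJ fail)
(i) allowed
Total allowed: 5 of 9.

5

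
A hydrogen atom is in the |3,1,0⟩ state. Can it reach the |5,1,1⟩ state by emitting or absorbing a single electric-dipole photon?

forbidden

Δl = 1 − 1 = +0; the E1 rule Δl = ±1 is fails.
m_l: 0 → 1 (Δm_l = +1). |Δm_l| ≤ 1 ok.
The transition is electric-dipole forbidden.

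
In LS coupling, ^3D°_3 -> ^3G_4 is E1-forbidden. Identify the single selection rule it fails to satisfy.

Parity must change: odd → even — satisfied.
ΔS = 0: S: 1 → 1 — satisfied.
ΔL = 0, ±1 (not L=0↔0): L: 2 → 4, ΔL = +2 — violated.
ΔJ = 0, ±1 (not J=0↔0): J: 3 → 4, ΔJ = +1 — satisfied.

the ΔL = 0, ±1 rule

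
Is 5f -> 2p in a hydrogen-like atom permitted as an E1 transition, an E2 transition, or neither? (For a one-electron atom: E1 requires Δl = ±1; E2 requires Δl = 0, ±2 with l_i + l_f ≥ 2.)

Δl = 1 − 3 = -2; l_i + l_f = 4.
E1 (Δl = ±1): not satisfied.
E2 (Δl = 0,±2, l_i+l_f ≥ 2): satisfied.

E2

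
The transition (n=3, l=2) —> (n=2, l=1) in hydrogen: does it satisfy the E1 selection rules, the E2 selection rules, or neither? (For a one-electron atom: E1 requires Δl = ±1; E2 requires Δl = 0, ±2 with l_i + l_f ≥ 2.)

E1

Δl = 1 − 2 = -1; l_i + l_f = 3.
E1 (Δl = ±1): satisfied.
E2 (Δl = 0,±2, l_i+l_f ≥ 2): not satisfied.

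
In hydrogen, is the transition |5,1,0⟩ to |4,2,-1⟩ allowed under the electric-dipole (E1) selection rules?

allowed

Δl = 2 − 1 = +1; the E1 rule Δl = ±1 is satisfied.
m_l: 0 → -1 (Δm_l = -1). |Δm_l| ≤ 1 satisfied.
All E1 selection rules are satisfied.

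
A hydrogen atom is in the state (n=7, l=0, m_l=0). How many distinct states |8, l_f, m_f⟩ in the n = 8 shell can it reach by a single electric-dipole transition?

3

E1 requires Δl = ±1, so l_f ∈ {-1, 1}; with 0 ≤ l_f ≤ n_f−1 = 7, the allowed l_f values are {1}.
For l_f = 1: m_f ∈ {m_i−1, m_i, m_i+1} ∩ [−1, 1] = {-1, 0, 1} → 3 states.
Total: 3.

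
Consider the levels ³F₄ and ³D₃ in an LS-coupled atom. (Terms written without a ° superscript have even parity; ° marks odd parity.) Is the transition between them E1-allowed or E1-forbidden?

forbidden

Initial level: S=1, L=3, J=4, parity even. Final level: S=1, L=2, J=3, parity even.
ΔJ = 0, ±1 (not J=0↔0): J: 4 → 3, ΔJ = -1 — ok.
ΔL = 0, ±1 (not L=0↔0): L: 3 → 2, ΔL = -1 — ok.
ΔS = 0: S: 1 → 1 — ok.
Parity must change: even → even — fails.
Rule(s) violated: parity.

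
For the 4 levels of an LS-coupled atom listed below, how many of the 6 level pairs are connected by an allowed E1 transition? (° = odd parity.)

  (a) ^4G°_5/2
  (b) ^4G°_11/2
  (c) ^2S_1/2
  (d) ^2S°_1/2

(a)–(b): forbidden (parity, ΔJ).
(a)–(c): forbidden (ΔS, ΔL, ΔJ).
(a)–(d): forbidden (parity, ΔS, ΔL, ΔJ).
(b)–(c): forbidden (ΔS, ΔL, ΔJ).
(b)–(d): forbidden (parity, ΔS, ΔL, ΔJ).
(c)–(d): forbidden (ΔL).
Allowed pairs: 0 of 6.

0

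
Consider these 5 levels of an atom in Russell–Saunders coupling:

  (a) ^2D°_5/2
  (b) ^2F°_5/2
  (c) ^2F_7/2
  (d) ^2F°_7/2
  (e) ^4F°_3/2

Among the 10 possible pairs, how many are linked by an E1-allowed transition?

3

(a)–(b): forbidden (parity).
(a)–(c): allowed.
(a)–(d): forbidden (parity).
(a)–(e): forbidden (parity, ΔS).
(b)–(c): allowed.
(b)–(d): forbidden (parity).
(b)–(e): forbidden (parity, ΔS).
(c)–(d): allowed.
(c)–(e): forbidden (ΔS, ΔJ).
(d)–(e): forbidden (parity, ΔS, ΔJ).
Allowed pairs: 3 of 10.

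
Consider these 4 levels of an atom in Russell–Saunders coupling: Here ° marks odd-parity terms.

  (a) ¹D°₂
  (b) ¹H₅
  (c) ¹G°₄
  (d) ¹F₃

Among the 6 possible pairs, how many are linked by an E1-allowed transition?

3

(a)–(b): forbidden (ΔL, ΔJ).
(a)–(c): forbidden (parity, ΔL, ΔJ).
(a)–(d): allowed.
(b)–(c): allowed.
(b)–(d): forbidden (parity, ΔL, ΔJ).
(c)–(d): allowed.
Allowed pairs: 3 of 6.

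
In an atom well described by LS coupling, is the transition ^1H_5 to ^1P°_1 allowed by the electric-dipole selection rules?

forbidden

Initial level: S=0, L=5, J=5, parity even. Final level: S=0, L=1, J=1, parity odd.
Parity must change: even → odd — passes.
ΔS = 0: S: 0 → 0 — passes.
ΔL = 0, ±1 (not L=0↔0): L: 5 → 1, ΔL = -4 — fails.
ΔJ = 0, ±1 (not J=0↔0): J: 5 → 1, ΔJ = -4 — fails.
Rule(s) violated: ΔL, ΔJ.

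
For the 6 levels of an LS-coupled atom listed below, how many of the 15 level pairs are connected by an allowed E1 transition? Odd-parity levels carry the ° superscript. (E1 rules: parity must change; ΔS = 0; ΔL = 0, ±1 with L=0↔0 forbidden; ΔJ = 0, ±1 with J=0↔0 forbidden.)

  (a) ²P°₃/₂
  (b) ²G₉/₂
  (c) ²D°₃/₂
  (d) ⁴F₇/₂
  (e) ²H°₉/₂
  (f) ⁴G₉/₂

(a)–(b): forbidden (ΔL, ΔJ).
(a)–(c): forbidden (parity).
(a)–(d): forbidden (ΔS, ΔL, ΔJ).
(a)–(e): forbidden (parity, ΔL, ΔJ).
(a)–(f): forbidden (ΔS, ΔL, ΔJ).
(b)–(c): forbidden (ΔL, ΔJ).
(b)–(d): forbidden (parity, ΔS).
(b)–(e): allowed.
(b)–(f): forbidden (parity, ΔS).
(c)–(d): forbidden (ΔS, ΔJ).
(c)–(e): forbidden (parity, ΔL, ΔJ).
(c)–(f): forbidden (ΔS, ΔL, ΔJ).
(d)–(e): forbidden (ΔS, ΔL).
(d)–(f): forbidden (parity).
(e)–(f): forbidden (ΔS).
Allowed pairs: 1 of 15.

1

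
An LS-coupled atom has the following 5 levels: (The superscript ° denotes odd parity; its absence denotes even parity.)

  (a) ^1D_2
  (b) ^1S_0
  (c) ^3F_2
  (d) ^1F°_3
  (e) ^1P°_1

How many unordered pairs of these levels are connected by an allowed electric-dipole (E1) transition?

3

(a)–(b): forbidden (parity, ΔL, ΔJ).
(a)–(c): forbidden (parity, ΔS).
(a)–(d): allowed.
(a)–(e): allowed.
(b)–(c): forbidden (parity, ΔS, ΔL, ΔJ).
(b)–(d): forbidden (ΔL, ΔJ).
(b)–(e): allowed.
(c)–(d): forbidden (ΔS).
(c)–(e): forbidden (ΔS, ΔL).
(d)–(e): forbidden (parity, ΔL, ΔJ).
Allowed pairs: 3 of 10.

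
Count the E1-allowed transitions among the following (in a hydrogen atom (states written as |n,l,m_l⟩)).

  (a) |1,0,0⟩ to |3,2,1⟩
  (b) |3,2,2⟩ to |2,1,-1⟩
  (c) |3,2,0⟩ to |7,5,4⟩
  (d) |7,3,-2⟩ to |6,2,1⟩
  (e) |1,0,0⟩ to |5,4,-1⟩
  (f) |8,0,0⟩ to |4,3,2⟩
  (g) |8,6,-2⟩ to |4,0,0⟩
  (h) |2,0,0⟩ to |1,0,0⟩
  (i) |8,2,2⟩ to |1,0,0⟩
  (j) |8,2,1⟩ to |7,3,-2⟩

0

(a) forbidden — Δl = +2 (E1 requires Δl = ±1)
(b) forbidden — Δm_l = -3 (E1 requires Δm_l = 0, ±1)
(c) forbidden — Δl = +3 (E1 requires Δl = ±1); Δm_l = +4 (E1 requires Δm_l = 0, ±1)
(d) forbidden — Δm_l = +3 (E1 requires Δm_l = 0, ±1)
(e) forbidden — Δl = +4 (E1 requires Δl = ±1)
(f) forbidden — Δl = +3 (E1 requires Δl = ±1); Δm_l = +2 (E1 requires Δm_l = 0, ±1)
(g) forbidden — Δl = -6 (E1 requires Δl = ±1); Δm_l = +2 (E1 requires Δm_l = 0, ±1)
(h) forbidden — Δl = +0 (E1 requires Δl = ±1)
(i) forbidden — Δl = -2 (E1 requires Δl = ±1); Δm_l = -2 (E1 requires Δm_l = 0, ±1)
(j) forbidden — Δm_l = -3 (E1 requires Δm_l = 0, ±1)
Total allowed: 0 of 10.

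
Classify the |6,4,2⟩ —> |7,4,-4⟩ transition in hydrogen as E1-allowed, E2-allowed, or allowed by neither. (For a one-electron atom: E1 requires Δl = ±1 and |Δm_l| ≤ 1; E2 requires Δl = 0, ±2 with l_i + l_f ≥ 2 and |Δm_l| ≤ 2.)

neither

Δl = 4 − 4 = +0; l_i + l_f = 8.
Δm_l = -6.
E1 (Δl = ±1, |Δm_l| ≤ 1): not satisfied.
E2 (Δl = 0,±2, l_i+l_f ≥ 2, |Δm_l| ≤ 2): not satisfied.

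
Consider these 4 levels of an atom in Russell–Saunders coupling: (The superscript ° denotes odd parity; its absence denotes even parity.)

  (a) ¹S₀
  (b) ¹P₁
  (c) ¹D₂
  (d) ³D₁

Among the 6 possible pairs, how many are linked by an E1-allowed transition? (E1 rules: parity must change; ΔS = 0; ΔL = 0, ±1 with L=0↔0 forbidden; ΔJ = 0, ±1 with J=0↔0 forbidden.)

(a)–(b): forbidden (parity).
(a)–(c): forbidden (parity, ΔL, ΔJ).
(a)–(d): forbidden (parity, ΔS, ΔL).
(b)–(c): forbidden (parity).
(b)–(d): forbidden (parity, ΔS).
(c)–(d): forbidden (parity, ΔS).
Allowed pairs: 0 of 6.

0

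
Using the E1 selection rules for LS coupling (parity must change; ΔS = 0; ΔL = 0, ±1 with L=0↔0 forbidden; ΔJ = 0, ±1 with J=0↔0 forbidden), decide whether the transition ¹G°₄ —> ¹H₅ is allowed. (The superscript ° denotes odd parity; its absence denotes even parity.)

allowed

Parity must change: odd → even — ✓.
ΔS = 0: S: 0 → 0 — ✓.
ΔL = 0, ±1 (not L=0↔0): L: 4 → 5, ΔL = +1 — ✓.
ΔJ = 0, ±1 (not J=0↔0): J: 4 → 5, ΔJ = +1 — ✓.
All four E1 rules are satisfied.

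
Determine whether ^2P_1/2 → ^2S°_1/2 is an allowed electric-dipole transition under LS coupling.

Initial level: S=1/2, L=1, J=1/2, parity even. Final level: S=1/2, L=0, J=1/2, parity odd.
Parity must change: even → odd — satisfied.
ΔS = 0: S: 1/2 → 1/2 — satisfied.
ΔL = 0, ±1 (not L=0↔0): L: 1 → 0, ΔL = -1 — satisfied.
ΔJ = 0, ±1 (not J=0↔0): J: 1/2 → 1/2, ΔJ = +0 — satisfied.
All four E1 rules are satisfied.

allowed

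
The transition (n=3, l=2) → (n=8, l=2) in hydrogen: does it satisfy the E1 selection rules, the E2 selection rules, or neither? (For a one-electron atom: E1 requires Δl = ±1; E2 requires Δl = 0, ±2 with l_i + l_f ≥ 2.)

E2

Δl = 2 − 2 = +0; l_i + l_f = 4.
E1 (Δl = ±1): not satisfied.
E2 (Δl = 0,±2, l_i+l_f ≥ 2): satisfied.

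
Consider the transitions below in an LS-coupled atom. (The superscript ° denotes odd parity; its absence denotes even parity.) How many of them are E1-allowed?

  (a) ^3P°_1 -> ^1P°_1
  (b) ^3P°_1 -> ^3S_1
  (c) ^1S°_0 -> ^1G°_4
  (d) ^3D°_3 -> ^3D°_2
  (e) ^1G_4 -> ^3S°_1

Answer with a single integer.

(a) forbidden (parity, ΔS fail)
(b) allowed
(c) forbidden (parity, ΔL, ΔJ fail)
(d) forbidden (parity fails)
(e) forbidden (ΔS, ΔL, ΔJ fail)
Total allowed: 1 of 5.

1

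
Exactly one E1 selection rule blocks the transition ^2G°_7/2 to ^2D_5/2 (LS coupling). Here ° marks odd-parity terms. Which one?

Reading off the term symbols: S 1/2→1/2, L 4→2, J 7/2→5/2, parity odd→even.
Parity must change: odd → even — ✓.
ΔS = 0: S: 1/2 → 1/2 — ✓.
ΔL = 0, ±1 (not L=0↔0): L: 4 → 2, ΔL = -2 — ✗.
ΔJ = 0, ±1 (not J=0↔0): J: 7/2 → 5/2, ΔJ = -1 — ✓.

the ΔL = 0, ±1 rule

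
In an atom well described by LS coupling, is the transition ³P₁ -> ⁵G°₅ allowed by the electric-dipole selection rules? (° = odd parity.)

Parity must change: even → odd — passes.
ΔS = 0: S: 1 → 2 — fails.
ΔL = 0, ±1 (not L=0↔0): L: 1 → 4, ΔL = +3 — fails.
ΔJ = 0, ±1 (not J=0↔0): J: 1 → 5, ΔJ = +4 — fails.
Rule(s) violated: ΔS, ΔL, ΔJ.

forbidden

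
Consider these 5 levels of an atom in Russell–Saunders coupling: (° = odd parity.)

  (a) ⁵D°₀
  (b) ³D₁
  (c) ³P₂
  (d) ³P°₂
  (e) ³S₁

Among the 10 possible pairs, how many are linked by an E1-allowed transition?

3

(a)–(b): forbidden (ΔS).
(a)–(c): forbidden (ΔS, ΔJ).
(a)–(d): forbidden (parity, ΔS, ΔJ).
(a)–(e): forbidden (ΔS, ΔL).
(b)–(c): forbidden (parity).
(b)–(d): allowed.
(b)–(e): forbidden (parity, ΔL).
(c)–(d): allowed.
(c)–(e): forbidden (parity).
(d)–(e): allowed.
Allowed pairs: 3 of 10.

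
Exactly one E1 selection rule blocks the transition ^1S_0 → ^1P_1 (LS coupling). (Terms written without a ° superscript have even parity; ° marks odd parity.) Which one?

parity

Parity must change: even → even — fails.
ΔL = 0, ±1 (not L=0↔0): L: 0 → 1, ΔL = +1 — passes.
ΔS = 0: S: 0 → 0 — passes.
ΔJ = 0, ±1 (not J=0↔0): J: 0 → 1, ΔJ = +1 — passes.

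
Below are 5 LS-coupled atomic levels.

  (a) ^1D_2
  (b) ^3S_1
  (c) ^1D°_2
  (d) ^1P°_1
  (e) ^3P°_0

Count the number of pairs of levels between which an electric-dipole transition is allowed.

(a)–(b): forbidden (parity, ΔS, ΔL).
(a)–(c): allowed.
(a)–(d): allowed.
(a)–(e): forbidden (ΔS, ΔJ).
(b)–(c): forbidden (ΔS, ΔL).
(b)–(d): forbidden (ΔS).
(b)–(e): allowed.
(c)–(d): forbidden (parity).
(c)–(e): forbidden (parity, ΔS, ΔJ).
(d)–(e): forbidden (parity, ΔS).
Allowed pairs: 3 of 10.

3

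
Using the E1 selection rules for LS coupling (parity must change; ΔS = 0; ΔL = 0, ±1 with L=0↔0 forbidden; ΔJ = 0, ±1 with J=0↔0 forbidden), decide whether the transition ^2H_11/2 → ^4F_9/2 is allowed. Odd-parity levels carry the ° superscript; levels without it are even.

Reading off the term symbols: S 1/2→3/2, L 5→3, J 11/2→9/2, parity even→even.
Parity must change: even → even — fails.
ΔS = 0: S: 1/2 → 3/2 — fails.
ΔL = 0, ±1 (not L=0↔0): L: 5 → 3, ΔL = -2 — fails.
ΔJ = 0, ±1 (not J=0↔0): J: 11/2 → 9/2, ΔJ = -1 — ok.
Rule(s) violated: parity, ΔS, ΔL.

forbidden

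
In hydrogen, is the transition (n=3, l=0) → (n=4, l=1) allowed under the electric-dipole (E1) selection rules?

allowed

l: 0 → 1 (Δl = +1). Δl = ±1 passes.
All E1 selection rules are satisfied.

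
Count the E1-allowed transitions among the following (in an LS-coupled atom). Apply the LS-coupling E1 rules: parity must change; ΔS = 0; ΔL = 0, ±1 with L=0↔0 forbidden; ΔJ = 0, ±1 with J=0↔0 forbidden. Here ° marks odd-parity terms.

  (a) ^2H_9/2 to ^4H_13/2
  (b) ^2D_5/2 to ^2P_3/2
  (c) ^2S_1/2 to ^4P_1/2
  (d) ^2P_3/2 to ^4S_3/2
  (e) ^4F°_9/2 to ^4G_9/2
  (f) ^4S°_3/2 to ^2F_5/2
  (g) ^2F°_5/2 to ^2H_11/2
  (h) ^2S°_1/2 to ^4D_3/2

(a) forbidden (parity, ΔS, ΔJ fail)
(b) forbidden (parity fails)
(c) forbidden (parity, ΔS fail)
(d) forbidden (parity, ΔS fail)
(e) allowed
(f) forbidden (ΔS, ΔL fail)
(g) forbidden (ΔL, ΔJ fail)
(h) forbidden (ΔS, ΔL fail)
Total allowed: 1 of 8.

1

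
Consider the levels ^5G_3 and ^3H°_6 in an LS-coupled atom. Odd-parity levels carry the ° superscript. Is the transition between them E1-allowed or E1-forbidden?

Reading off the term symbols: S 2→1, L 4→5, J 3→6, parity even→odd.
ΔS = 0: S: 2 → 1 — fails.
ΔJ = 0, ±1 (not J=0↔0): J: 3 → 6, ΔJ = +3 — fails.
ΔL = 0, ±1 (not L=0↔0): L: 4 → 5, ΔL = +1 — ok.
Parity must change: even → odd — ok.
Rule(s) violated: ΔS, ΔJ.

forbidden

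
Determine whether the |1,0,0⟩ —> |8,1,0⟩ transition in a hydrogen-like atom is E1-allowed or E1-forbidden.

Δl = 1 − 0 = +1; the E1 rule Δl = ±1 is satisfied.
Δm_l = 0 − (0) = +0. E1 requires Δm_l = 0, ±1: satisfied.
All E1 selection rules are satisfied.

allowed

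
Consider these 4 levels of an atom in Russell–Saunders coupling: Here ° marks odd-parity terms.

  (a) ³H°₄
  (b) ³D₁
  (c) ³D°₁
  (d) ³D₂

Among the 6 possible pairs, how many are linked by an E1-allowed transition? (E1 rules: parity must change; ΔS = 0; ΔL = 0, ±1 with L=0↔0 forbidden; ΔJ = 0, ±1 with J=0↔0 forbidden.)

(a)–(b): forbidden (ΔL, ΔJ).
(a)–(c): forbidden (parity, ΔL, ΔJ).
(a)–(d): forbidden (ΔL, ΔJ).
(b)–(c): allowed.
(b)–(d): forbidden (parity).
(c)–(d): allowed.
Allowed pairs: 2 of 6.

2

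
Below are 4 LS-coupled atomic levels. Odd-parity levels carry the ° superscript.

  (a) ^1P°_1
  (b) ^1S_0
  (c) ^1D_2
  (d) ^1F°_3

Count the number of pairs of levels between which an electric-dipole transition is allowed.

(a)–(b): allowed.
(a)–(c): allowed.
(a)–(d): forbidden (parity, ΔL, ΔJ).
(b)–(c): forbidden (parity, ΔL, ΔJ).
(b)–(d): forbidden (ΔL, ΔJ).
(c)–(d): allowed.
Allowed pairs: 3 of 6.

3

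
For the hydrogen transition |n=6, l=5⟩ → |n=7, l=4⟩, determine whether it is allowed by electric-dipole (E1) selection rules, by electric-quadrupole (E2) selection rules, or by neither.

Δl = 4 − 5 = -1; l_i + l_f = 9.
E1 (Δl = ±1): satisfied.
E2 (Δl = 0,±2, l_i+l_f ≥ 2): not satisfied.

E1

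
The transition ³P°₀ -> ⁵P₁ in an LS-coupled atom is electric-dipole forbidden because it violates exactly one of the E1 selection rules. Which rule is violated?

Initial level: S=1, L=1, J=0, parity odd. Final level: S=2, L=1, J=1, parity even.
Parity must change: odd → even — ✓.
ΔS = 0: S: 1 → 2 — ✗.
ΔL = 0, ±1 (not L=0↔0): L: 1 → 1, ΔL = +0 — ✓.
ΔJ = 0, ±1 (not J=0↔0): J: 0 → 1, ΔJ = +1 — ✓.

the ΔS = 0 rule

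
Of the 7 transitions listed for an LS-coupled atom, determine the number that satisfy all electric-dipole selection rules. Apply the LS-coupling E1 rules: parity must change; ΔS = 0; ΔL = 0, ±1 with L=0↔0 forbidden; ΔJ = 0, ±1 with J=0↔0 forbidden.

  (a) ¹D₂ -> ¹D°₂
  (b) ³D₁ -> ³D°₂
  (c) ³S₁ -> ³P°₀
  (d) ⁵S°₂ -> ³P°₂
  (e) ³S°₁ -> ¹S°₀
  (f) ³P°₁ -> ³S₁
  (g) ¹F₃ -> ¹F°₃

5

(a) allowed
(b) allowed
(c) allowed
(d) forbidden (parity, ΔS fail)
(e) forbidden (parity, ΔS, ΔL fail)
(f) allowed
(g) allowed
Total allowed: 5 of 7.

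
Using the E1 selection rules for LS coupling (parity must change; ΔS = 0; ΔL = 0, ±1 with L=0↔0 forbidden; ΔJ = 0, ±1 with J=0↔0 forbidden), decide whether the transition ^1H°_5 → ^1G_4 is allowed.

Reading off the term symbols: S 0→0, L 5→4, J 5→4, parity odd→even.
Parity must change: odd → even — satisfied.
ΔJ = 0, ±1 (not J=0↔0): J: 5 → 4, ΔJ = -1 — satisfied.
ΔS = 0: S: 0 → 0 — satisfied.
ΔL = 0, ±1 (not L=0↔0): L: 5 → 4, ΔL = -1 — satisfied.
All four E1 rules are satisfied.

allowed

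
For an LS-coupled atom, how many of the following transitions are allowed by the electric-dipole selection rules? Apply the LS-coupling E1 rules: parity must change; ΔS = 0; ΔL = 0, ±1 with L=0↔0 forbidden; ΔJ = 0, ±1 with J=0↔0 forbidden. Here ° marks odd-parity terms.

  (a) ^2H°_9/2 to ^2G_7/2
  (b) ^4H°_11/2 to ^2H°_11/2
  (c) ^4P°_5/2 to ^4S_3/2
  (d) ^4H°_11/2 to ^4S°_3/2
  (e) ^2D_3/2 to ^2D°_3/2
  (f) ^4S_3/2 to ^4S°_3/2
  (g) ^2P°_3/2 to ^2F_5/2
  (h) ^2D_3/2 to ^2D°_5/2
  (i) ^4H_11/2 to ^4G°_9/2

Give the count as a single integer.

(a) allowed
(b) forbidden (parity, ΔS fail)
(c) allowed
(d) forbidden (parity, ΔL, ΔJ fail)
(e) allowed
(f) forbidden (ΔL fails)
(g) forbidden (ΔL fails)
(h) allowed
(i) allowed
Total allowed: 5 of 9.

5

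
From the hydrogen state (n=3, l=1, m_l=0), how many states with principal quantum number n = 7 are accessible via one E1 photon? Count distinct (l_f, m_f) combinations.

4

E1 requires Δl = ±1, so l_f ∈ {0, 2}; with 0 ≤ l_f ≤ n_f−1 = 6, the allowed l_f values are {0, 2}.
For l_f = 0: m_f ∈ {m_i−1, m_i, m_i+1} ∩ [−0, 0] = {0} → 1 state.
For l_f = 2: m_f ∈ {m_i−1, m_i, m_i+1} ∩ [−2, 2] = {-1, 0, 1} → 3 states.
Total: 4.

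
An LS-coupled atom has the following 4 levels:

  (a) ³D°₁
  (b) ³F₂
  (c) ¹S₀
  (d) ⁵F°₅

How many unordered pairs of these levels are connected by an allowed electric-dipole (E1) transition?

1

(a)–(b): allowed.
(a)–(c): forbidden (ΔS, ΔL).
(a)–(d): forbidden (parity, ΔS, ΔJ).
(b)–(c): forbidden (parity, ΔS, ΔL, ΔJ).
(b)–(d): forbidden (ΔS, ΔJ).
(c)–(d): forbidden (ΔS, ΔL, ΔJ).
Allowed pairs: 1 of 6.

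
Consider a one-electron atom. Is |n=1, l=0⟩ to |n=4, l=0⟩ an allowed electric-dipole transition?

forbidden

Initial l = 0, final l = 0, so Δl = +0. E1 requires Δl = ±1: violated.
The transition is electric-dipole forbidden.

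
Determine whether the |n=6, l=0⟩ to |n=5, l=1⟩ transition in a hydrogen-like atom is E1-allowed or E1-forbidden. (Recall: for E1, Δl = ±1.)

l: 0 → 1 (Δl = +1). Δl = ±1 ✓.
All E1 selection rules are satisfied.

allowed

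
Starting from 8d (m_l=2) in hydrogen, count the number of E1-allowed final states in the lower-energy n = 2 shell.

1

E1 requires Δl = ±1, so l_f ∈ {1, 3}; with 0 ≤ l_f ≤ n_f−1 = 1, the allowed l_f values are {1}.
For l_f = 1: m_f ∈ {m_i−1, m_i, m_i+1} ∩ [−1, 1] = {1} → 1 state.
Total: 1.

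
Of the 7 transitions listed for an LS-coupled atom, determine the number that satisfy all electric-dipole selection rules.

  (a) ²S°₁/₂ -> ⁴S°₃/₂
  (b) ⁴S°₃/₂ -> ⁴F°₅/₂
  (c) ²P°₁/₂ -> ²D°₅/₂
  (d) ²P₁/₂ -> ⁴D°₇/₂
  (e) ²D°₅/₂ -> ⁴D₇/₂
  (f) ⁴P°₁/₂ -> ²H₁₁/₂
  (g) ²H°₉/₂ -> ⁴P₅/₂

(a) forbidden (parity, ΔS, ΔL fail)
(b) forbidden (parity, ΔL fail)
(c) forbidden (parity, ΔJ fail)
(d) forbidden (ΔS, ΔJ fail)
(e) forbidden (ΔS fails)
(f) forbidden (ΔS, ΔL, ΔJ fail)
(g) forbidden (ΔS, ΔL, ΔJ fail)
Total allowed: 0 of 7.

0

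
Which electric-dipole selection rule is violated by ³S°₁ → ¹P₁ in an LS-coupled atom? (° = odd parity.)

the ΔS = 0 rule

Initial level: S=1, L=0, J=1, parity odd. Final level: S=0, L=1, J=1, parity even.
Parity must change: odd → even — passes.
ΔS = 0: S: 1 → 0 — fails.
ΔL = 0, ±1 (not L=0↔0): L: 0 → 1, ΔL = +1 — passes.
ΔJ = 0, ±1 (not J=0↔0): J: 1 → 1, ΔJ = +0 — passes.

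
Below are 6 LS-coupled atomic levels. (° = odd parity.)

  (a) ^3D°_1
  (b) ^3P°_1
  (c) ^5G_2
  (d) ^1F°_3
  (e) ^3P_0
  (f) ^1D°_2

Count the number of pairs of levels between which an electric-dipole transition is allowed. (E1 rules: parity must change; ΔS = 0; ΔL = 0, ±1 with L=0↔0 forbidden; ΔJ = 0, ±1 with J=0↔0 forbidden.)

2

(a)–(b): forbidden (parity).
(a)–(c): forbidden (ΔS, ΔL).
(a)–(d): forbidden (parity, ΔS, ΔJ).
(a)–(e): allowed.
(a)–(f): forbidden (parity, ΔS).
(b)–(c): forbidden (ΔS, ΔL).
(b)–(d): forbidden (parity, ΔS, ΔL, ΔJ).
(b)–(e): allowed.
(b)–(f): forbidden (parity, ΔS).
(c)–(d): forbidden (ΔS).
(c)–(e): forbidden (parity, ΔS, ΔL, ΔJ).
(c)–(f): forbidden (ΔS, ΔL).
(d)–(e): forbidden (ΔS, ΔL, ΔJ).
(d)–(f): forbidden (parity).
(e)–(f): forbidden (ΔS, ΔJ).
Allowed pairs: 2 of 15.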